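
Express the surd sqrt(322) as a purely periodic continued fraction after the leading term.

Write x_i = (sqrt(322) + m_i)/d_i with (m_0, d_0) = (0, 1). a_0 = floor(sqrt(322)) = 17, since 17^2 = 289 <= 322 < 324 = 18^2.
Iterate m_{i+1} = d_i*a_i - m_i, d_{i+1} = (322 - m_{i+1}^2)/d_i, a_{i+1} = floor((a_0 + m_{i+1})/d_{i+1}):
  m_1 = 1*17 - 0 = 17, d_1 = (322 - 17^2)/1 = 33/1 = 33, a_1 = floor((17 + 17)/33) = 1.
  m_2 = 33*1 - 17 = 16, d_2 = (322 - 16^2)/33 = 66/33 = 2, a_2 = floor((17 + 16)/2) = 16.
  m_3 = 2*16 - 16 = 16, d_3 = (322 - 16^2)/2 = 66/2 = 33, a_3 = floor((17 + 16)/33) = 1.
  m_4 = 33*1 - 16 = 17, d_4 = (322 - 17^2)/33 = 33/33 = 1, a_4 = floor((17 + 17)/1) = 34.
  m_5 = 1*34 - 17 = 17, d_5 = (322 - 17^2)/1 = 33/1 = 33: (m_5, d_5) = (m_1, d_1) = (17, 33), so from here the quotients repeat a_1, ..., a_4; the period length is 4.
Hence the expansion of sqrt(322) is a_0 = 17 followed by the repeating block 1, 16, 1, 34 (period 4).

[17; (1, 16, 1, 34)]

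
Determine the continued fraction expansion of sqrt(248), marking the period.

Write x_i = (sqrt(248) + m_i)/d_i with (m_0, d_0) = (0, 1). a_0 = floor(sqrt(248)) = 15, since 15^2 = 225 <= 248 < 256 = 16^2.
Iterate m_{i+1} = d_i*a_i - m_i, d_{i+1} = (248 - m_{i+1}^2)/d_i, a_{i+1} = floor((a_0 + m_{i+1})/d_{i+1}):
  m_1 = 1*15 - 0 = 15, d_1 = (248 - 15^2)/1 = 23/1 = 23, a_1 = floor((15 + 15)/23) = 1.
  m_2 = 23*1 - 15 = 8, d_2 = (248 - 8^2)/23 = 184/23 = 8, a_2 = floor((15 + 8)/8) = 2.
  m_3 = 8*2 - 8 = 8, d_3 = (248 - 8^2)/8 = 184/8 = 23, a_3 = floor((15 + 8)/23) = 1.
  m_4 = 23*1 - 8 = 15, d_4 = (248 - 15^2)/23 = 23/23 = 1, a_4 = floor((15 + 15)/1) = 30.
  m_5 = 1*30 - 15 = 15, d_5 = (248 - 15^2)/1 = 23/1 = 23: (m_5, d_5) = (m_1, d_1) = (15, 23), so from here the quotients repeat a_1, ..., a_4; the period length is 4.
Hence the expansion of sqrt(248) is a_0 = 15 followed by the repeating block 1, 2, 1, 30 (period 4).

[15; (1, 2, 1, 30)]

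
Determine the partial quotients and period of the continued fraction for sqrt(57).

Write x_i = (sqrt(57) + m_i)/d_i with (m_0, d_0) = (0, 1). a_0 = floor(sqrt(57)) = 7, since 7^2 = 49 <= 57 < 64 = 8^2.
Iterate m_{i+1} = d_i*a_i - m_i, d_{i+1} = (57 - m_{i+1}^2)/d_i, a_{i+1} = floor((a_0 + m_{i+1})/d_{i+1}):
  m_1 = 1*7 - 0 = 7, d_1 = (57 - 7^2)/1 = 8/1 = 8, a_1 = floor((7 + 7)/8) = 1.
  m_2 = 8*1 - 7 = 1, d_2 = (57 - 1^2)/8 = 56/8 = 7, a_2 = floor((7 + 1)/7) = 1.
  m_3 = 7*1 - 1 = 6, d_3 = (57 - 6^2)/7 = 21/7 = 3, a_3 = floor((7 + 6)/3) = 4.
  m_4 = 3*4 - 6 = 6, d_4 = (57 - 6^2)/3 = 21/3 = 7, a_4 = floor((7 + 6)/7) = 1.
  m_5 = 7*1 - 6 = 1, d_5 = (57 - 1^2)/7 = 56/7 = 8, a_5 = floor((7 + 1)/8) = 1.
  m_6 = 8*1 - 1 = 7, d_6 = (57 - 7^2)/8 = 8/8 = 1, a_6 = floor((7 + 7)/1) = 14.
  m_7 = 1*14 - 7 = 7, d_7 = (57 - 7^2)/1 = 8/1 = 8: (m_7, d_7) = (m_1, d_1) = (7, 8), so from here the quotients repeat a_1, ..., a_6; the period length is 6.
Hence the expansion of sqrt(57) is a_0 = 7 followed by the repeating block 1, 1, 4, 1, 1, 14 (period 6).

[7; (1, 1, 4, 1, 1, 14)]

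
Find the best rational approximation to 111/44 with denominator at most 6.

5/2

Expand x = 111/44 as a continued fraction with the Euclidean algorithm:
  111 = 2*44 + 23, so a_0 = 2.
  44 = 1*23 + 21, so a_1 = 1.
  23 = 1*21 + 2, so a_2 = 1.
  21 = 10*2 + 1, so a_3 = 10.
  2 = 2*1 + 0, so a_4 = 2.
so x = [2; 1, 1, 10, 2].
Convergents (p_i = a_i*p_{i-1} + p_{i-2}, q_i = a_i*q_{i-1} + q_{i-2} with p_{-2}=0, p_{-1}=1, q_{-2}=1, q_{-1}=0), until the denominator exceeds 6:
  i=0: a_0=2, p_0 = 2*1 + 0 = 2, q_0 = 2*0 + 1 = 1.
  i=1: a_1=1, p_1 = 1*2 + 1 = 3, q_1 = 1*1 + 0 = 1.
  i=2: a_2=1, p_2 = 1*3 + 2 = 5, q_2 = 1*1 + 1 = 2.
  i=3: a_3=10, p_3 = 10*5 + 3 = 53, q_3 = 10*2 + 1 = 21.
q_3 = 21 > 6, so the last convergent with denominator <= 6 is p_2/q_2 = 5/2.
The closest fraction with denominator <= 6 is either p_2/q_2 or the intermediate fraction (k*p_2 + p_1)/(k*q_2 + q_1) with the largest k >= 1 whose denominator stays <= 6; these approach x as k grows, and every other convergent or intermediate fraction in range is farther away.
Largest k: floor((6 - q_1)/q_2) = floor((6 - 1)/2) = 2.
That gives (2*5 + 3)/(2*2 + 1) = 13/5.
Compare the errors: |x - 5/2| = |111*2 - 5*44|/(44*2) = 2/88, and |x - 13/5| = |111*5 - 13*44|/(44*5) = 17/220.
Cross-multiplying, 2*220 = 440 < 1496 = 17*88, so 2/88 is smaller: the convergent 5/2 is closer to x than 13/5.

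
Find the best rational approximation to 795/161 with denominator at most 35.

Expand x = 795/161 as a continued fraction with the Euclidean algorithm:
  795 = 4*161 + 151, so a_0 = 4.
  161 = 1*151 + 10, so a_1 = 1.
  151 = 15*10 + 1, so a_2 = 15.
  10 = 10*1 + 0, so a_3 = 10.
so x = [4; 1, 15, 10].
Convergents (p_i = a_i*p_{i-1} + p_{i-2}, q_i = a_i*q_{i-1} + q_{i-2} with p_{-2}=0, p_{-1}=1, q_{-2}=1, q_{-1}=0), until the denominator exceeds 35:
  i=0: a_0=4, p_0 = 4*1 + 0 = 4, q_0 = 4*0 + 1 = 1.
  i=1: a_1=1, p_1 = 1*4 + 1 = 5, q_1 = 1*1 + 0 = 1.
  i=2: a_2=15, p_2 = 15*5 + 4 = 79, q_2 = 15*1 + 1 = 16.
  i=3: a_3=10, p_3 = 10*79 + 5 = 795, q_3 = 10*16 + 1 = 161.
q_3 = 161 > 35, so the last convergent with denominator <= 35 is p_2/q_2 = 79/16.
The closest fraction with denominator <= 35 is either p_2/q_2 or the intermediate fraction (k*p_2 + p_1)/(k*q_2 + q_1) with the largest k >= 1 whose denominator stays <= 35; these approach x as k grows, and every other convergent or intermediate fraction in range is farther away.
Largest k: floor((35 - q_1)/q_2) = floor((35 - 1)/16) = 2.
That gives (2*79 + 5)/(2*16 + 1) = 163/33.
Compare the errors: |x - 79/16| = |795*16 - 79*161|/(161*16) = 1/2576, and |x - 163/33| = |795*33 - 163*161|/(161*33) = 8/5313.
Cross-multiplying, 1*5313 = 5313 < 20608 = 8*2576, so 1/2576 is smaller: the convergent 79/16 is closer to x than 163/33.

79/16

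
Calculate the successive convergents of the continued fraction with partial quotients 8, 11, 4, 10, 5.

Using the convergent recurrence p_i = a_i*p_{i-1} + p_{i-2}, q_i = a_i*q_{i-1} + q_{i-2} with p_{-2}=0, p_{-1}=1, q_{-2}=1, q_{-1}=0:
  i=0: a_0=8, p_0 = 8*1 + 0 = 8, q_0 = 8*0 + 1 = 1.
  i=1: a_1=11, p_1 = 11*8 + 1 = 89, q_1 = 11*1 + 0 = 11.
  i=2: a_2=4, p_2 = 4*89 + 8 = 364, q_2 = 4*11 + 1 = 45.
  i=3: a_3=10, p_3 = 10*364 + 89 = 3729, q_3 = 10*45 + 11 = 461.
  i=4: a_4=5, p_4 = 5*3729 + 364 = 19009, q_4 = 5*461 + 45 = 2350.

8/1, 89/11, 364/45, 3729/461, 19009/2350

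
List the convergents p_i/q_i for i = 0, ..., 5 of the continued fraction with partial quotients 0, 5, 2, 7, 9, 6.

0/1, 1/5, 2/11, 15/82, 137/749, 837/4576

Using the convergent recurrence p_i = a_i*p_{i-1} + p_{i-2}, q_i = a_i*q_{i-1} + q_{i-2} with p_{-2}=0, p_{-1}=1, q_{-2}=1, q_{-1}=0:
  i=0: a_0=0, p_0 = 0*1 + 0 = 0, q_0 = 0*0 + 1 = 1.
  i=1: a_1=5, p_1 = 5*0 + 1 = 1, q_1 = 5*1 + 0 = 5.
  i=2: a_2=2, p_2 = 2*1 + 0 = 2, q_2 = 2*5 + 1 = 11.
  i=3: a_3=7, p_3 = 7*2 + 1 = 15, q_3 = 7*11 + 5 = 82.
  i=4: a_4=9, p_4 = 9*15 + 2 = 137, q_4 = 9*82 + 11 = 749.
  i=5: a_5=6, p_5 = 6*137 + 15 = 837, q_5 = 6*749 + 82 = 4576.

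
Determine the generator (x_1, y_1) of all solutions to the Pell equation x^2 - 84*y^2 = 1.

First expand sqrt(84) as a continued fraction. With x_i = (sqrt(84) + m_i)/d_i and (m_0, d_0) = (0, 1): a_0 = floor(sqrt(84)) = 9, since 9^2 = 81 <= 84 < 100 = 10^2.
Iterate m_{i+1} = d_i*a_i - m_i, d_{i+1} = (84 - m_{i+1}^2)/d_i, a_{i+1} = floor((a_0 + m_{i+1})/d_{i+1}):
  m_1 = 1*9 - 0 = 9, d_1 = (84 - 9^2)/1 = 3/1 = 3, a_1 = floor((9 + 9)/3) = 6.
  m_2 = 3*6 - 9 = 9, d_2 = (84 - 9^2)/3 = 3/3 = 1, a_2 = floor((9 + 9)/1) = 18.
  m_3 = 1*18 - 9 = 9, d_3 = (84 - 9^2)/1 = 3/1 = 3: (m_3, d_3) = (m_1, d_1) = (9, 3), so from here the quotients repeat a_1, a_2; the period length is 2.
So sqrt(84) = [9; (6, 18)] with period length k = 2.
k is even, so the fundamental solution of x^2 - 84y^2 = 1 is (p_{k-1}, q_{k-1}) = (p_1, q_1); compute convergents through index 1.
Convergents (p_i = a_i*p_{i-1} + p_{i-2}, q_i = a_i*q_{i-1} + q_{i-2} with p_{-2}=0, p_{-1}=1, q_{-2}=1, q_{-1}=0):
  i=0: a_0=9, p_0 = 9*1 + 0 = 9, q_0 = 9*0 + 1 = 1.
  i=1: a_1=6, p_1 = 6*9 + 1 = 55, q_1 = 6*1 + 0 = 6.
Check: 55^2 - 84*6^2 = 3025 - 3024 = 1, so (x, y) = (55, 6) solves the equation, and by the theorem it is the least positive solution.

(x, y) = (55, 6)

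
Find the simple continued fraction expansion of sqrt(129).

[11; (2, 1, 3, 1, 6, 1, 3, 1, 2, 22)]

Write x_i = (sqrt(129) + m_i)/d_i with (m_0, d_0) = (0, 1). a_0 = floor(sqrt(129)) = 11, since 11^2 = 121 <= 129 < 144 = 12^2.
Iterate m_{i+1} = d_i*a_i - m_i, d_{i+1} = (129 - m_{i+1}^2)/d_i, a_{i+1} = floor((a_0 + m_{i+1})/d_{i+1}):
  m_1 = 1*11 - 0 = 11, d_1 = (129 - 11^2)/1 = 8/1 = 8, a_1 = floor((11 + 11)/8) = 2.
  m_2 = 8*2 - 11 = 5, d_2 = (129 - 5^2)/8 = 104/8 = 13, a_2 = floor((11 + 5)/13) = 1.
  m_3 = 13*1 - 5 = 8, d_3 = (129 - 8^2)/13 = 65/13 = 5, a_3 = floor((11 + 8)/5) = 3.
  m_4 = 5*3 - 8 = 7, d_4 = (129 - 7^2)/5 = 80/5 = 16, a_4 = floor((11 + 7)/16) = 1.
  m_5 = 16*1 - 7 = 9, d_5 = (129 - 9^2)/16 = 48/16 = 3, a_5 = floor((11 + 9)/3) = 6.
  m_6 = 3*6 - 9 = 9, d_6 = (129 - 9^2)/3 = 48/3 = 16, a_6 = floor((11 + 9)/16) = 1.
  m_7 = 16*1 - 9 = 7, d_7 = (129 - 7^2)/16 = 80/16 = 5, a_7 = floor((11 + 7)/5) = 3.
  m_8 = 5*3 - 7 = 8, d_8 = (129 - 8^2)/5 = 65/5 = 13, a_8 = floor((11 + 8)/13) = 1.
  m_9 = 13*1 - 8 = 5, d_9 = (129 - 5^2)/13 = 104/13 = 8, a_9 = floor((11 + 5)/8) = 2.
  m_10 = 8*2 - 5 = 11, d_10 = (129 - 11^2)/8 = 8/8 = 1, a_10 = floor((11 + 11)/1) = 22.
  m_11 = 1*22 - 11 = 11, d_11 = (129 - 11^2)/1 = 8/1 = 8: (m_11, d_11) = (m_1, d_1) = (11, 8), so from here the quotients repeat a_1, ..., a_10; the period length is 10.
Hence the expansion of sqrt(129) is a_0 = 11 followed by the repeating block 2, 1, 3, 1, 6, 1, 3, 1, 2, 22 (period 10).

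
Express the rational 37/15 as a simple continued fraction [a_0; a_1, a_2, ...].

[2; 2, 7]

Run the Euclidean algorithm on 37 and 15; the successive quotients are the partial quotients a_0, a_1, ... (each step inverts the fractional part left over by the previous one):
  37 = 2*15 + 7, so a_0 = 2.
  15 = 2*7 + 1, so a_1 = 2.
  7 = 7*1 + 0, so a_2 = 7.
The remainder reaches 0 after 3 divisions, so the expansion has 3 partial quotients, read off in order.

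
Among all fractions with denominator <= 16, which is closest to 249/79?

Expand x = 249/79 as a continued fraction with the Euclidean algorithm:
  249 = 3*79 + 12, so a_0 = 3.
  79 = 6*12 + 7, so a_1 = 6.
  12 = 1*7 + 5, so a_2 = 1.
  7 = 1*5 + 2, so a_3 = 1.
  5 = 2*2 + 1, so a_4 = 2.
  2 = 2*1 + 0, so a_5 = 2.
so x = [3; 6, 1, 1, 2, 2].
Convergents (p_i = a_i*p_{i-1} + p_{i-2}, q_i = a_i*q_{i-1} + q_{i-2} with p_{-2}=0, p_{-1}=1, q_{-2}=1, q_{-1}=0), until the denominator exceeds 16:
  i=0: a_0=3, p_0 = 3*1 + 0 = 3, q_0 = 3*0 + 1 = 1.
  i=1: a_1=6, p_1 = 6*3 + 1 = 19, q_1 = 6*1 + 0 = 6.
  i=2: a_2=1, p_2 = 1*19 + 3 = 22, q_2 = 1*6 + 1 = 7.
  i=3: a_3=1, p_3 = 1*22 + 19 = 41, q_3 = 1*7 + 6 = 13.
  i=4: a_4=2, p_4 = 2*41 + 22 = 104, q_4 = 2*13 + 7 = 33.
q_4 = 33 > 16, so the last convergent with denominator <= 16 is p_3/q_3 = 41/13.
The closest fraction with denominator <= 16 is either p_3/q_3 or the intermediate fraction (k*p_3 + p_2)/(k*q_3 + q_2) with the largest k >= 1 whose denominator stays <= 16; these approach x as k grows, and every other convergent or intermediate fraction in range is farther away.
Largest k: floor((16 - q_2)/q_3) = floor((16 - 7)/13) = 0.
Since k = 0, no intermediate fraction beyond p_3/q_3 has denominator <= 16, so the convergent 41/13 is the closest (its error is |249*13 - 41*79|/(79*13) = 2/1027).

41/13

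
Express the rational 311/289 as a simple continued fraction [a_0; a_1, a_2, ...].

[1; 13, 7, 3]

Run the Euclidean algorithm on 311 and 289; the successive quotients are the partial quotients a_0, a_1, ... (each step inverts the fractional part left over by the previous one):
  311 = 1*289 + 22, so a_0 = 1.
  289 = 13*22 + 3, so a_1 = 13.
  22 = 7*3 + 1, so a_2 = 7.
  3 = 3*1 + 0, so a_3 = 3.
The remainder reaches 0 after 4 divisions, so the expansion has 4 partial quotients, read off in order.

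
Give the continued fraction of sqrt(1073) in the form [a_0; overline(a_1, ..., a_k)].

[32; overline(1, 3, 9, 9, 3, 1, 64)]

Write x_i = (sqrt(1073) + m_i)/d_i with (m_0, d_0) = (0, 1). a_0 = floor(sqrt(1073)) = 32, since 32^2 = 1024 <= 1073 < 1089 = 33^2.
Iterate m_{i+1} = d_i*a_i - m_i, d_{i+1} = (1073 - m_{i+1}^2)/d_i, a_{i+1} = floor((a_0 + m_{i+1})/d_{i+1}):
  m_1 = 1*32 - 0 = 32, d_1 = (1073 - 32^2)/1 = 49/1 = 49, a_1 = floor((32 + 32)/49) = 1.
  m_2 = 49*1 - 32 = 17, d_2 = (1073 - 17^2)/49 = 784/49 = 16, a_2 = floor((32 + 17)/16) = 3.
  m_3 = 16*3 - 17 = 31, d_3 = (1073 - 31^2)/16 = 112/16 = 7, a_3 = floor((32 + 31)/7) = 9.
  m_4 = 7*9 - 31 = 32, d_4 = (1073 - 32^2)/7 = 49/7 = 7, a_4 = floor((32 + 32)/7) = 9.
  m_5 = 7*9 - 32 = 31, d_5 = (1073 - 31^2)/7 = 112/7 = 16, a_5 = floor((32 + 31)/16) = 3.
  m_6 = 16*3 - 31 = 17, d_6 = (1073 - 17^2)/16 = 784/16 = 49, a_6 = floor((32 + 17)/49) = 1.
  m_7 = 49*1 - 17 = 32, d_7 = (1073 - 32^2)/49 = 49/49 = 1, a_7 = floor((32 + 32)/1) = 64.
  m_8 = 1*64 - 32 = 32, d_8 = (1073 - 32^2)/1 = 49/1 = 49: (m_8, d_8) = (m_1, d_1) = (32, 49), so from here the quotients repeat a_1, ..., a_7; the period length is 7.
Hence the expansion of sqrt(1073) is a_0 = 32 followed by the repeating block 1, 3, 9, 9, 3, 1, 64 (period 7).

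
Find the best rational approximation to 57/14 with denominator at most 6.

4/1

Expand x = 57/14 as a continued fraction with the Euclidean algorithm:
  57 = 4*14 + 1, so a_0 = 4.
  14 = 14*1 + 0, so a_1 = 14.
so x = [4; 14].
Convergents (p_i = a_i*p_{i-1} + p_{i-2}, q_i = a_i*q_{i-1} + q_{i-2} with p_{-2}=0, p_{-1}=1, q_{-2}=1, q_{-1}=0), until the denominator exceeds 6:
  i=0: a_0=4, p_0 = 4*1 + 0 = 4, q_0 = 4*0 + 1 = 1.
  i=1: a_1=14, p_1 = 14*4 + 1 = 57, q_1 = 14*1 + 0 = 14.
q_1 = 14 > 6, so the last convergent with denominator <= 6 is p_0/q_0 = 4/1.
The closest fraction with denominator <= 6 is either p_0/q_0 or the intermediate fraction (k*p_0 + p_{-1})/(k*q_0 + q_{-1}) with the largest k >= 1 whose denominator stays <= 6; these approach x as k grows, and every other convergent or intermediate fraction in range is farther away.
Largest k: floor((6 - q_{-1})/q_0) = floor((6 - 0)/1) = 6 (using the seeds p_{-1} = 1, q_{-1} = 0).
That gives (6*4 + 1)/(6*1 + 0) = 25/6.
Compare the errors: |x - 4/1| = |57*1 - 4*14|/(14*1) = 1/14, and |x - 25/6| = |57*6 - 25*14|/(14*6) = 8/84.
Cross-multiplying, 1*84 = 84 < 112 = 8*14, so 1/14 is smaller: the convergent 4/1 is closer to x than 25/6.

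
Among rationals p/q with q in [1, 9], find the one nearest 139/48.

26/9

Expand x = 139/48 as a continued fraction with the Euclidean algorithm:
  139 = 2*48 + 43, so a_0 = 2.
  48 = 1*43 + 5, so a_1 = 1.
  43 = 8*5 + 3, so a_2 = 8.
  5 = 1*3 + 2, so a_3 = 1.
  3 = 1*2 + 1, so a_4 = 1.
  2 = 2*1 + 0, so a_5 = 2.
so x = [2; 1, 8, 1, 1, 2].
Convergents (p_i = a_i*p_{i-1} + p_{i-2}, q_i = a_i*q_{i-1} + q_{i-2} with p_{-2}=0, p_{-1}=1, q_{-2}=1, q_{-1}=0), until the denominator exceeds 9:
  i=0: a_0=2, p_0 = 2*1 + 0 = 2, q_0 = 2*0 + 1 = 1.
  i=1: a_1=1, p_1 = 1*2 + 1 = 3, q_1 = 1*1 + 0 = 1.
  i=2: a_2=8, p_2 = 8*3 + 2 = 26, q_2 = 8*1 + 1 = 9.
  i=3: a_3=1, p_3 = 1*26 + 3 = 29, q_3 = 1*9 + 1 = 10.
q_3 = 10 > 9, so the last convergent with denominator <= 9 is p_2/q_2 = 26/9.
The closest fraction with denominator <= 9 is either p_2/q_2 or the intermediate fraction (k*p_2 + p_1)/(k*q_2 + q_1) with the largest k >= 1 whose denominator stays <= 9; these approach x as k grows, and every other convergent or intermediate fraction in range is farther away.
Largest k: floor((9 - q_1)/q_2) = floor((9 - 1)/9) = 0.
Since k = 0, no intermediate fraction beyond p_2/q_2 has denominator <= 9, so the convergent 26/9 is the closest (its error is |139*9 - 26*48|/(48*9) = 3/432).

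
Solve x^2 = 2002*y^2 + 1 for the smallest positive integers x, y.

(x, y) = (11325887, 253128)

First expand sqrt(2002) as a continued fraction. With x_i = (sqrt(2002) + m_i)/d_i and (m_0, d_0) = (0, 1): a_0 = floor(sqrt(2002)) = 44, since 44^2 = 1936 <= 2002 < 2025 = 45^2.
Iterate m_{i+1} = d_i*a_i - m_i, d_{i+1} = (2002 - m_{i+1}^2)/d_i, a_{i+1} = floor((a_0 + m_{i+1})/d_{i+1}):
  m_1 = 1*44 - 0 = 44, d_1 = (2002 - 44^2)/1 = 66/1 = 66, a_1 = floor((44 + 44)/66) = 1.
  m_2 = 66*1 - 44 = 22, d_2 = (2002 - 22^2)/66 = 1518/66 = 23, a_2 = floor((44 + 22)/23) = 2.
  m_3 = 23*2 - 22 = 24, d_3 = (2002 - 24^2)/23 = 1426/23 = 62, a_3 = floor((44 + 24)/62) = 1.
  m_4 = 62*1 - 24 = 38, d_4 = (2002 - 38^2)/62 = 558/62 = 9, a_4 = floor((44 + 38)/9) = 9.
  m_5 = 9*9 - 38 = 43, d_5 = (2002 - 43^2)/9 = 153/9 = 17, a_5 = floor((44 + 43)/17) = 5.
  m_6 = 17*5 - 43 = 42, d_6 = (2002 - 42^2)/17 = 238/17 = 14, a_6 = floor((44 + 42)/14) = 6.
  m_7 = 14*6 - 42 = 42, d_7 = (2002 - 42^2)/14 = 238/14 = 17, a_7 = floor((44 + 42)/17) = 5.
  m_8 = 17*5 - 42 = 43, d_8 = (2002 - 43^2)/17 = 153/17 = 9, a_8 = floor((44 + 43)/9) = 9.
  m_9 = 9*9 - 43 = 38, d_9 = (2002 - 38^2)/9 = 558/9 = 62, a_9 = floor((44 + 38)/62) = 1.
  m_10 = 62*1 - 38 = 24, d_10 = (2002 - 24^2)/62 = 1426/62 = 23, a_10 = floor((44 + 24)/23) = 2.
  m_11 = 23*2 - 24 = 22, d_11 = (2002 - 22^2)/23 = 1518/23 = 66, a_11 = floor((44 + 22)/66) = 1.
  m_12 = 66*1 - 22 = 44, d_12 = (2002 - 44^2)/66 = 66/66 = 1, a_12 = floor((44 + 44)/1) = 88.
  m_13 = 1*88 - 44 = 44, d_13 = (2002 - 44^2)/1 = 66/1 = 66: (m_13, d_13) = (m_1, d_1) = (44, 66), so from here the quotients repeat a_1, ..., a_12; the period length is 12.
So sqrt(2002) = [44; (1, 2, 1, 9, 5, 6, 5, 9, 1, 2, 1, 88)] with period length k = 12.
k is even, so the fundamental solution of x^2 - 2002y^2 = 1 is (p_{k-1}, q_{k-1}) = (p_11, q_11); compute convergents through index 11.
Convergents (p_i = a_i*p_{i-1} + p_{i-2}, q_i = a_i*q_{i-1} + q_{i-2} with p_{-2}=0, p_{-1}=1, q_{-2}=1, q_{-1}=0):
  i=0: a_0=44, p_0 = 44*1 + 0 = 44, q_0 = 44*0 + 1 = 1.
  i=1: a_1=1, p_1 = 1*44 + 1 = 45, q_1 = 1*1 + 0 = 1.
  i=2: a_2=2, p_2 = 2*45 + 44 = 134, q_2 = 2*1 + 1 = 3.
  i=3: a_3=1, p_3 = 1*134 + 45 = 179, q_3 = 1*3 + 1 = 4.
  i=4: a_4=9, p_4 = 9*179 + 134 = 1745, q_4 = 9*4 + 3 = 39.
  i=5: a_5=5, p_5 = 5*1745 + 179 = 8904, q_5 = 5*39 + 4 = 199.
  i=6: a_6=6, p_6 = 6*8904 + 1745 = 55169, q_6 = 6*199 + 39 = 1233.
  i=7: a_7=5, p_7 = 5*55169 + 8904 = 284749, q_7 = 5*1233 + 199 = 6364.
  i=8: a_8=9, p_8 = 9*284749 + 55169 = 2617910, q_8 = 9*6364 + 1233 = 58509.
  i=9: a_9=1, p_9 = 1*2617910 + 284749 = 2902659, q_9 = 1*58509 + 6364 = 64873.
  i=10: a_10=2, p_10 = 2*2902659 + 2617910 = 8423228, q_10 = 2*64873 + 58509 = 188255.
  i=11: a_11=1, p_11 = 1*8423228 + 2902659 = 11325887, q_11 = 1*188255 + 64873 = 253128.
Check: 11325887^2 - 2002*253128^2 = 128275716336769 - 128275716336768 = 1, so (x, y) = (11325887, 253128) solves the equation, and by the theorem it is the least positive solution.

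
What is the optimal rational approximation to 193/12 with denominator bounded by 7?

Expand x = 193/12 as a continued fraction with the Euclidean algorithm:
  193 = 16*12 + 1, so a_0 = 16.
  12 = 12*1 + 0, so a_1 = 12.
so x = [16; 12].
Convergents (p_i = a_i*p_{i-1} + p_{i-2}, q_i = a_i*q_{i-1} + q_{i-2} with p_{-2}=0, p_{-1}=1, q_{-2}=1, q_{-1}=0), until the denominator exceeds 7:
  i=0: a_0=16, p_0 = 16*1 + 0 = 16, q_0 = 16*0 + 1 = 1.
  i=1: a_1=12, p_1 = 12*16 + 1 = 193, q_1 = 12*1 + 0 = 12.
q_1 = 12 > 7, so the last convergent with denominator <= 7 is p_0/q_0 = 16/1.
The closest fraction with denominator <= 7 is either p_0/q_0 or the intermediate fraction (k*p_0 + p_{-1})/(k*q_0 + q_{-1}) with the largest k >= 1 whose denominator stays <= 7; these approach x as k grows, and every other convergent or intermediate fraction in range is farther away.
Largest k: floor((7 - q_{-1})/q_0) = floor((7 - 0)/1) = 7 (using the seeds p_{-1} = 1, q_{-1} = 0).
That gives (7*16 + 1)/(7*1 + 0) = 113/7.
Compare the errors: |x - 16/1| = |193*1 - 16*12|/(12*1) = 1/12, and |x - 113/7| = |193*7 - 113*12|/(12*7) = 5/84.
Cross-multiplying, 5*12 = 60 < 84 = 1*84, so 5/84 is smaller: the intermediate fraction 113/7 is closer to x than 16/1.

113/7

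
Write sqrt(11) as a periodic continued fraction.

[3; (3, 6)]

Write x_i = (sqrt(11) + m_i)/d_i with (m_0, d_0) = (0, 1). a_0 = floor(sqrt(11)) = 3, since 3^2 = 9 <= 11 < 16 = 4^2.
Iterate m_{i+1} = d_i*a_i - m_i, d_{i+1} = (11 - m_{i+1}^2)/d_i, a_{i+1} = floor((a_0 + m_{i+1})/d_{i+1}):
  m_1 = 1*3 - 0 = 3, d_1 = (11 - 3^2)/1 = 2/1 = 2, a_1 = floor((3 + 3)/2) = 3.
  m_2 = 2*3 - 3 = 3, d_2 = (11 - 3^2)/2 = 2/2 = 1, a_2 = floor((3 + 3)/1) = 6.
  m_3 = 1*6 - 3 = 3, d_3 = (11 - 3^2)/1 = 2/1 = 2: (m_3, d_3) = (m_1, d_1) = (3, 2), so from here the quotients repeat a_1, a_2; the period length is 2.
Hence the expansion of sqrt(11) is a_0 = 3 followed by the repeating block 3, 6 (period 2).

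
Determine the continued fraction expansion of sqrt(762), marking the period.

[27; (1, 1, 1, 1, 8, 1, 1, 1, 1, 54)]

Write x_i = (sqrt(762) + m_i)/d_i with (m_0, d_0) = (0, 1). a_0 = floor(sqrt(762)) = 27, since 27^2 = 729 <= 762 < 784 = 28^2.
Iterate m_{i+1} = d_i*a_i - m_i, d_{i+1} = (762 - m_{i+1}^2)/d_i, a_{i+1} = floor((a_0 + m_{i+1})/d_{i+1}):
  m_1 = 1*27 - 0 = 27, d_1 = (762 - 27^2)/1 = 33/1 = 33, a_1 = floor((27 + 27)/33) = 1.
  m_2 = 33*1 - 27 = 6, d_2 = (762 - 6^2)/33 = 726/33 = 22, a_2 = floor((27 + 6)/22) = 1.
  m_3 = 22*1 - 6 = 16, d_3 = (762 - 16^2)/22 = 506/22 = 23, a_3 = floor((27 + 16)/23) = 1.
  m_4 = 23*1 - 16 = 7, d_4 = (762 - 7^2)/23 = 713/23 = 31, a_4 = floor((27 + 7)/31) = 1.
  m_5 = 31*1 - 7 = 24, d_5 = (762 - 24^2)/31 = 186/31 = 6, a_5 = floor((27 + 24)/6) = 8.
  m_6 = 6*8 - 24 = 24, d_6 = (762 - 24^2)/6 = 186/6 = 31, a_6 = floor((27 + 24)/31) = 1.
  m_7 = 31*1 - 24 = 7, d_7 = (762 - 7^2)/31 = 713/31 = 23, a_7 = floor((27 + 7)/23) = 1.
  m_8 = 23*1 - 7 = 16, d_8 = (762 - 16^2)/23 = 506/23 = 22, a_8 = floor((27 + 16)/22) = 1.
  m_9 = 22*1 - 16 = 6, d_9 = (762 - 6^2)/22 = 726/22 = 33, a_9 = floor((27 + 6)/33) = 1.
  m_10 = 33*1 - 6 = 27, d_10 = (762 - 27^2)/33 = 33/33 = 1, a_10 = floor((27 + 27)/1) = 54.
  m_11 = 1*54 - 27 = 27, d_11 = (762 - 27^2)/1 = 33/1 = 33: (m_11, d_11) = (m_1, d_1) = (27, 33), so from here the quotients repeat a_1, ..., a_10; the period length is 10.
Hence the expansion of sqrt(762) is a_0 = 27 followed by the repeating block 1, 1, 1, 1, 8, 1, 1, 1, 1, 54 (period 10).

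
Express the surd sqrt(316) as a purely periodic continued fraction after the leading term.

[17; (1, 3, 2, 8, 2, 3, 1, 34)]

Write x_i = (sqrt(316) + m_i)/d_i with (m_0, d_0) = (0, 1). a_0 = floor(sqrt(316)) = 17, since 17^2 = 289 <= 316 < 324 = 18^2.
Iterate m_{i+1} = d_i*a_i - m_i, d_{i+1} = (316 - m_{i+1}^2)/d_i, a_{i+1} = floor((a_0 + m_{i+1})/d_{i+1}):
  m_1 = 1*17 - 0 = 17, d_1 = (316 - 17^2)/1 = 27/1 = 27, a_1 = floor((17 + 17)/27) = 1.
  m_2 = 27*1 - 17 = 10, d_2 = (316 - 10^2)/27 = 216/27 = 8, a_2 = floor((17 + 10)/8) = 3.
  m_3 = 8*3 - 10 = 14, d_3 = (316 - 14^2)/8 = 120/8 = 15, a_3 = floor((17 + 14)/15) = 2.
  m_4 = 15*2 - 14 = 16, d_4 = (316 - 16^2)/15 = 60/15 = 4, a_4 = floor((17 + 16)/4) = 8.
  m_5 = 4*8 - 16 = 16, d_5 = (316 - 16^2)/4 = 60/4 = 15, a_5 = floor((17 + 16)/15) = 2.
  m_6 = 15*2 - 16 = 14, d_6 = (316 - 14^2)/15 = 120/15 = 8, a_6 = floor((17 + 14)/8) = 3.
  m_7 = 8*3 - 14 = 10, d_7 = (316 - 10^2)/8 = 216/8 = 27, a_7 = floor((17 + 10)/27) = 1.
  m_8 = 27*1 - 10 = 17, d_8 = (316 - 17^2)/27 = 27/27 = 1, a_8 = floor((17 + 17)/1) = 34.
  m_9 = 1*34 - 17 = 17, d_9 = (316 - 17^2)/1 = 27/1 = 27: (m_9, d_9) = (m_1, d_1) = (17, 27), so from here the quotients repeat a_1, ..., a_8; the period length is 8.
Hence the expansion of sqrt(316) is a_0 = 17 followed by the repeating block 1, 3, 2, 8, 2, 3, 1, 34 (period 8).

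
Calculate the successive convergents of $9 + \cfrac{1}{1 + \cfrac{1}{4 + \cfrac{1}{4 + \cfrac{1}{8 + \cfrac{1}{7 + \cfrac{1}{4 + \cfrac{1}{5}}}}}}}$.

9/1, 10/1, 49/5, 206/21, 1697/173, 12085/1232, 50037/5101, 262270/26737

Using the convergent recurrence p_i = a_i*p_{i-1} + p_{i-2}, q_i = a_i*q_{i-1} + q_{i-2} with p_{-2}=0, p_{-1}=1, q_{-2}=1, q_{-1}=0:
  i=0: a_0=9, p_0 = 9*1 + 0 = 9, q_0 = 9*0 + 1 = 1.
  i=1: a_1=1, p_1 = 1*9 + 1 = 10, q_1 = 1*1 + 0 = 1.
  i=2: a_2=4, p_2 = 4*10 + 9 = 49, q_2 = 4*1 + 1 = 5.
  i=3: a_3=4, p_3 = 4*49 + 10 = 206, q_3 = 4*5 + 1 = 21.
  i=4: a_4=8, p_4 = 8*206 + 49 = 1697, q_4 = 8*21 + 5 = 173.
  i=5: a_5=7, p_5 = 7*1697 + 206 = 12085, q_5 = 7*173 + 21 = 1232.
  i=6: a_6=4, p_6 = 4*12085 + 1697 = 50037, q_6 = 4*1232 + 173 = 5101.
  i=7: a_7=5, p_7 = 5*50037 + 12085 = 262270, q_7 = 5*5101 + 1232 = 26737.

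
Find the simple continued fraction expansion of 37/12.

[3; 12]

Run the Euclidean algorithm on 37 and 12; the successive quotients are the partial quotients a_0, a_1, ... (each step inverts the fractional part left over by the previous one):
  37 = 3*12 + 1, so a_0 = 3.
  12 = 12*1 + 0, so a_1 = 12.
The remainder reaches 0 after 2 divisions, so the expansion has 2 partial quotients, read off in order.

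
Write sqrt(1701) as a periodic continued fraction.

[41; (4, 8, 1, 10, 1, 8, 4, 82)]

Write x_i = (sqrt(1701) + m_i)/d_i with (m_0, d_0) = (0, 1). a_0 = floor(sqrt(1701)) = 41, since 41^2 = 1681 <= 1701 < 1764 = 42^2.
Iterate m_{i+1} = d_i*a_i - m_i, d_{i+1} = (1701 - m_{i+1}^2)/d_i, a_{i+1} = floor((a_0 + m_{i+1})/d_{i+1}):
  m_1 = 1*41 - 0 = 41, d_1 = (1701 - 41^2)/1 = 20/1 = 20, a_1 = floor((41 + 41)/20) = 4.
  m_2 = 20*4 - 41 = 39, d_2 = (1701 - 39^2)/20 = 180/20 = 9, a_2 = floor((41 + 39)/9) = 8.
  m_3 = 9*8 - 39 = 33, d_3 = (1701 - 33^2)/9 = 612/9 = 68, a_3 = floor((41 + 33)/68) = 1.
  m_4 = 68*1 - 33 = 35, d_4 = (1701 - 35^2)/68 = 476/68 = 7, a_4 = floor((41 + 35)/7) = 10.
  m_5 = 7*10 - 35 = 35, d_5 = (1701 - 35^2)/7 = 476/7 = 68, a_5 = floor((41 + 35)/68) = 1.
  m_6 = 68*1 - 35 = 33, d_6 = (1701 - 33^2)/68 = 612/68 = 9, a_6 = floor((41 + 33)/9) = 8.
  m_7 = 9*8 - 33 = 39, d_7 = (1701 - 39^2)/9 = 180/9 = 20, a_7 = floor((41 + 39)/20) = 4.
  m_8 = 20*4 - 39 = 41, d_8 = (1701 - 41^2)/20 = 20/20 = 1, a_8 = floor((41 + 41)/1) = 82.
  m_9 = 1*82 - 41 = 41, d_9 = (1701 - 41^2)/1 = 20/1 = 20: (m_9, d_9) = (m_1, d_1) = (41, 20), so from here the quotients repeat a_1, ..., a_8; the period length is 8.
Hence the expansion of sqrt(1701) is a_0 = 41 followed by the repeating block 4, 8, 1, 10, 1, 8, 4, 82 (period 8).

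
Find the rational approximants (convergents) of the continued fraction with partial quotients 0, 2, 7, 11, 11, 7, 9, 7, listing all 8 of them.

Using the convergent recurrence p_i = a_i*p_{i-1} + p_{i-2}, q_i = a_i*q_{i-1} + q_{i-2} with p_{-2}=0, p_{-1}=1, q_{-2}=1, q_{-1}=0:
  i=0: a_0=0, p_0 = 0*1 + 0 = 0, q_0 = 0*0 + 1 = 1.
  i=1: a_1=2, p_1 = 2*0 + 1 = 1, q_1 = 2*1 + 0 = 2.
  i=2: a_2=7, p_2 = 7*1 + 0 = 7, q_2 = 7*2 + 1 = 15.
  i=3: a_3=11, p_3 = 11*7 + 1 = 78, q_3 = 11*15 + 2 = 167.
  i=4: a_4=11, p_4 = 11*78 + 7 = 865, q_4 = 11*167 + 15 = 1852.
  i=5: a_5=7, p_5 = 7*865 + 78 = 6133, q_5 = 7*1852 + 167 = 13131.
  i=6: a_6=9, p_6 = 9*6133 + 865 = 56062, q_6 = 9*13131 + 1852 = 120031.
  i=7: a_7=7, p_7 = 7*56062 + 6133 = 398567, q_7 = 7*120031 + 13131 = 853348.

0/1, 1/2, 7/15, 78/167, 865/1852, 6133/13131, 56062/120031, 398567/853348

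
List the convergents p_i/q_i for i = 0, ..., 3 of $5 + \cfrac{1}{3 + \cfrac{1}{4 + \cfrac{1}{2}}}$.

Using the convergent recurrence p_i = a_i*p_{i-1} + p_{i-2}, q_i = a_i*q_{i-1} + q_{i-2} with p_{-2}=0, p_{-1}=1, q_{-2}=1, q_{-1}=0:
  i=0: a_0=5, p_0 = 5*1 + 0 = 5, q_0 = 5*0 + 1 = 1.
  i=1: a_1=3, p_1 = 3*5 + 1 = 16, q_1 = 3*1 + 0 = 3.
  i=2: a_2=4, p_2 = 4*16 + 5 = 69, q_2 = 4*3 + 1 = 13.
  i=3: a_3=2, p_3 = 2*69 + 16 = 154, q_3 = 2*13 + 3 = 29.

5/1, 16/3, 69/13, 154/29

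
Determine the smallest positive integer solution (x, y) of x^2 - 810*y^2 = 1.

First expand sqrt(810) as a continued fraction. With x_i = (sqrt(810) + m_i)/d_i and (m_0, d_0) = (0, 1): a_0 = floor(sqrt(810)) = 28, since 28^2 = 784 <= 810 < 841 = 29^2.
Iterate m_{i+1} = d_i*a_i - m_i, d_{i+1} = (810 - m_{i+1}^2)/d_i, a_{i+1} = floor((a_0 + m_{i+1})/d_{i+1}):
  m_1 = 1*28 - 0 = 28, d_1 = (810 - 28^2)/1 = 26/1 = 26, a_1 = floor((28 + 28)/26) = 2.
  m_2 = 26*2 - 28 = 24, d_2 = (810 - 24^2)/26 = 234/26 = 9, a_2 = floor((28 + 24)/9) = 5.
  m_3 = 9*5 - 24 = 21, d_3 = (810 - 21^2)/9 = 369/9 = 41, a_3 = floor((28 + 21)/41) = 1.
  m_4 = 41*1 - 21 = 20, d_4 = (810 - 20^2)/41 = 410/41 = 10, a_4 = floor((28 + 20)/10) = 4.
  m_5 = 10*4 - 20 = 20, d_5 = (810 - 20^2)/10 = 410/10 = 41, a_5 = floor((28 + 20)/41) = 1.
  m_6 = 41*1 - 20 = 21, d_6 = (810 - 21^2)/41 = 369/41 = 9, a_6 = floor((28 + 21)/9) = 5.
  m_7 = 9*5 - 21 = 24, d_7 = (810 - 24^2)/9 = 234/9 = 26, a_7 = floor((28 + 24)/26) = 2.
  m_8 = 26*2 - 24 = 28, d_8 = (810 - 28^2)/26 = 26/26 = 1, a_8 = floor((28 + 28)/1) = 56.
  m_9 = 1*56 - 28 = 28, d_9 = (810 - 28^2)/1 = 26/1 = 26: (m_9, d_9) = (m_1, d_1) = (28, 26), so from here the quotients repeat a_1, ..., a_8; the period length is 8.
So sqrt(810) = [28; (2, 5, 1, 4, 1, 5, 2, 56)] with period length k = 8.
k is even, so the fundamental solution of x^2 - 810y^2 = 1 is (p_{k-1}, q_{k-1}) = (p_7, q_7); compute convergents through index 7.
Convergents (p_i = a_i*p_{i-1} + p_{i-2}, q_i = a_i*q_{i-1} + q_{i-2} with p_{-2}=0, p_{-1}=1, q_{-2}=1, q_{-1}=0):
  i=0: a_0=28, p_0 = 28*1 + 0 = 28, q_0 = 28*0 + 1 = 1.
  i=1: a_1=2, p_1 = 2*28 + 1 = 57, q_1 = 2*1 + 0 = 2.
  i=2: a_2=5, p_2 = 5*57 + 28 = 313, q_2 = 5*2 + 1 = 11.
  i=3: a_3=1, p_3 = 1*313 + 57 = 370, q_3 = 1*11 + 2 = 13.
  i=4: a_4=4, p_4 = 4*370 + 313 = 1793, q_4 = 4*13 + 11 = 63.
  i=5: a_5=1, p_5 = 1*1793 + 370 = 2163, q_5 = 1*63 + 13 = 76.
  i=6: a_6=5, p_6 = 5*2163 + 1793 = 12608, q_6 = 5*76 + 63 = 443.
  i=7: a_7=2, p_7 = 2*12608 + 2163 = 27379, q_7 = 2*443 + 76 = 962.
Check: 27379^2 - 810*962^2 = 749609641 - 749609640 = 1, so (x, y) = (27379, 962) solves the equation, and by the theorem it is the least positive solution.

(x, y) = (27379, 962)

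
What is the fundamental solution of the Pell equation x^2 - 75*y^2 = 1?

(x, y) = (26, 3)

First expand sqrt(75) as a continued fraction. With x_i = (sqrt(75) + m_i)/d_i and (m_0, d_0) = (0, 1): a_0 = floor(sqrt(75)) = 8, since 8^2 = 64 <= 75 < 81 = 9^2.
Iterate m_{i+1} = d_i*a_i - m_i, d_{i+1} = (75 - m_{i+1}^2)/d_i, a_{i+1} = floor((a_0 + m_{i+1})/d_{i+1}):
  m_1 = 1*8 - 0 = 8, d_1 = (75 - 8^2)/1 = 11/1 = 11, a_1 = floor((8 + 8)/11) = 1.
  m_2 = 11*1 - 8 = 3, d_2 = (75 - 3^2)/11 = 66/11 = 6, a_2 = floor((8 + 3)/6) = 1.
  m_3 = 6*1 - 3 = 3, d_3 = (75 - 3^2)/6 = 66/6 = 11, a_3 = floor((8 + 3)/11) = 1.
  m_4 = 11*1 - 3 = 8, d_4 = (75 - 8^2)/11 = 11/11 = 1, a_4 = floor((8 + 8)/1) = 16.
  m_5 = 1*16 - 8 = 8, d_5 = (75 - 8^2)/1 = 11/1 = 11: (m_5, d_5) = (m_1, d_1) = (8, 11), so from here the quotients repeat a_1, ..., a_4; the period length is 4.
So sqrt(75) = [8; (1, 1, 1, 16)] with period length k = 4.
k is even, so the fundamental solution of x^2 - 75y^2 = 1 is (p_{k-1}, q_{k-1}) = (p_3, q_3); compute convergents through index 3.
Convergents (p_i = a_i*p_{i-1} + p_{i-2}, q_i = a_i*q_{i-1} + q_{i-2} with p_{-2}=0, p_{-1}=1, q_{-2}=1, q_{-1}=0):
  i=0: a_0=8, p_0 = 8*1 + 0 = 8, q_0 = 8*0 + 1 = 1.
  i=1: a_1=1, p_1 = 1*8 + 1 = 9, q_1 = 1*1 + 0 = 1.
  i=2: a_2=1, p_2 = 1*9 + 8 = 17, q_2 = 1*1 + 1 = 2.
  i=3: a_3=1, p_3 = 1*17 + 9 = 26, q_3 = 1*2 + 1 = 3.
Check: 26^2 - 75*3^2 = 676 - 675 = 1, so (x, y) = (26, 3) solves the equation, and by the theorem it is the least positive solution.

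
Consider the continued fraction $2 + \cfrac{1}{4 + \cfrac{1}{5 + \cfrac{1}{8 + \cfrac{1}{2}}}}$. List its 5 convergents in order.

2/1, 9/4, 47/21, 385/172, 817/365

Using the convergent recurrence p_i = a_i*p_{i-1} + p_{i-2}, q_i = a_i*q_{i-1} + q_{i-2} with p_{-2}=0, p_{-1}=1, q_{-2}=1, q_{-1}=0:
  i=0: a_0=2, p_0 = 2*1 + 0 = 2, q_0 = 2*0 + 1 = 1.
  i=1: a_1=4, p_1 = 4*2 + 1 = 9, q_1 = 4*1 + 0 = 4.
  i=2: a_2=5, p_2 = 5*9 + 2 = 47, q_2 = 5*4 + 1 = 21.
  i=3: a_3=8, p_3 = 8*47 + 9 = 385, q_3 = 8*21 + 4 = 172.
  i=4: a_4=2, p_4 = 2*385 + 47 = 817, q_4 = 2*172 + 21 = 365.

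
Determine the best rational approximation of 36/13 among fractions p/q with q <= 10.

25/9

Expand x = 36/13 as a continued fraction with the Euclidean algorithm:
  36 = 2*13 + 10, so a_0 = 2.
  13 = 1*10 + 3, so a_1 = 1.
  10 = 3*3 + 1, so a_2 = 3.
  3 = 3*1 + 0, so a_3 = 3.
so x = [2; 1, 3, 3].
Convergents (p_i = a_i*p_{i-1} + p_{i-2}, q_i = a_i*q_{i-1} + q_{i-2} with p_{-2}=0, p_{-1}=1, q_{-2}=1, q_{-1}=0), until the denominator exceeds 10:
  i=0: a_0=2, p_0 = 2*1 + 0 = 2, q_0 = 2*0 + 1 = 1.
  i=1: a_1=1, p_1 = 1*2 + 1 = 3, q_1 = 1*1 + 0 = 1.
  i=2: a_2=3, p_2 = 3*3 + 2 = 11, q_2 = 3*1 + 1 = 4.
  i=3: a_3=3, p_3 = 3*11 + 3 = 36, q_3 = 3*4 + 1 = 13.
q_3 = 13 > 10, so the last convergent with denominator <= 10 is p_2/q_2 = 11/4.
The closest fraction with denominator <= 10 is either p_2/q_2 or the intermediate fraction (k*p_2 + p_1)/(k*q_2 + q_1) with the largest k >= 1 whose denominator stays <= 10; these approach x as k grows, and every other convergent or intermediate fraction in range is farther away.
Largest k: floor((10 - q_1)/q_2) = floor((10 - 1)/4) = 2.
That gives (2*11 + 3)/(2*4 + 1) = 25/9.
Compare the errors: |x - 11/4| = |36*4 - 11*13|/(13*4) = 1/52, and |x - 25/9| = |36*9 - 25*13|/(13*9) = 1/117.
Cross-multiplying, 1*52 = 52 < 117 = 1*117, so 1/117 is smaller: the intermediate fraction 25/9 is closer to x than 11/4.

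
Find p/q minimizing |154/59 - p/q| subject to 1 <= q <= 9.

13/5

Expand x = 154/59 as a continued fraction with the Euclidean algorithm:
  154 = 2*59 + 36, so a_0 = 2.
  59 = 1*36 + 23, so a_1 = 1.
  36 = 1*23 + 13, so a_2 = 1.
  23 = 1*13 + 10, so a_3 = 1.
  13 = 1*10 + 3, so a_4 = 1.
  10 = 3*3 + 1, so a_5 = 3.
  3 = 3*1 + 0, so a_6 = 3.
so x = [2; 1, 1, 1, 1, 3, 3].
Convergents (p_i = a_i*p_{i-1} + p_{i-2}, q_i = a_i*q_{i-1} + q_{i-2} with p_{-2}=0, p_{-1}=1, q_{-2}=1, q_{-1}=0), until the denominator exceeds 9:
  i=0: a_0=2, p_0 = 2*1 + 0 = 2, q_0 = 2*0 + 1 = 1.
  i=1: a_1=1, p_1 = 1*2 + 1 = 3, q_1 = 1*1 + 0 = 1.
  i=2: a_2=1, p_2 = 1*3 + 2 = 5, q_2 = 1*1 + 1 = 2.
  i=3: a_3=1, p_3 = 1*5 + 3 = 8, q_3 = 1*2 + 1 = 3.
  i=4: a_4=1, p_4 = 1*8 + 5 = 13, q_4 = 1*3 + 2 = 5.
  i=5: a_5=3, p_5 = 3*13 + 8 = 47, q_5 = 3*5 + 3 = 18.
q_5 = 18 > 9, so the last convergent with denominator <= 9 is p_4/q_4 = 13/5.
The closest fraction with denominator <= 9 is either p_4/q_4 or the intermediate fraction (k*p_4 + p_3)/(k*q_4 + q_3) with the largest k >= 1 whose denominator stays <= 9; these approach x as k grows, and every other convergent or intermediate fraction in range is farther away.
Largest k: floor((9 - q_3)/q_4) = floor((9 - 3)/5) = 1.
That gives (1*13 + 8)/(1*5 + 3) = 21/8.
Compare the errors: |x - 13/5| = |154*5 - 13*59|/(59*5) = 3/295, and |x - 21/8| = |154*8 - 21*59|/(59*8) = 7/472.
Cross-multiplying, 3*472 = 1416 < 2065 = 7*295, so 3/295 is smaller: the convergent 13/5 is closer to x than 21/8.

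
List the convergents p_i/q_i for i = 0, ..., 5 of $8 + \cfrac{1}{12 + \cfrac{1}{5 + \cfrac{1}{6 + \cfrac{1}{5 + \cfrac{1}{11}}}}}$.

8/1, 97/12, 493/61, 3055/378, 15768/1951, 176503/21839

Using the convergent recurrence p_i = a_i*p_{i-1} + p_{i-2}, q_i = a_i*q_{i-1} + q_{i-2} with p_{-2}=0, p_{-1}=1, q_{-2}=1, q_{-1}=0:
  i=0: a_0=8, p_0 = 8*1 + 0 = 8, q_0 = 8*0 + 1 = 1.
  i=1: a_1=12, p_1 = 12*8 + 1 = 97, q_1 = 12*1 + 0 = 12.
  i=2: a_2=5, p_2 = 5*97 + 8 = 493, q_2 = 5*12 + 1 = 61.
  i=3: a_3=6, p_3 = 6*493 + 97 = 3055, q_3 = 6*61 + 12 = 378.
  i=4: a_4=5, p_4 = 5*3055 + 493 = 15768, q_4 = 5*378 + 61 = 1951.
  i=5: a_5=11, p_5 = 11*15768 + 3055 = 176503, q_5 = 11*1951 + 378 = 21839.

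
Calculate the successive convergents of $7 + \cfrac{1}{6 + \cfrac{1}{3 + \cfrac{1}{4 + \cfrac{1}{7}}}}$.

Using the convergent recurrence p_i = a_i*p_{i-1} + p_{i-2}, q_i = a_i*q_{i-1} + q_{i-2} with p_{-2}=0, p_{-1}=1, q_{-2}=1, q_{-1}=0:
  i=0: a_0=7, p_0 = 7*1 + 0 = 7, q_0 = 7*0 + 1 = 1.
  i=1: a_1=6, p_1 = 6*7 + 1 = 43, q_1 = 6*1 + 0 = 6.
  i=2: a_2=3, p_2 = 3*43 + 7 = 136, q_2 = 3*6 + 1 = 19.
  i=3: a_3=4, p_3 = 4*136 + 43 = 587, q_3 = 4*19 + 6 = 82.
  i=4: a_4=7, p_4 = 7*587 + 136 = 4245, q_4 = 7*82 + 19 = 593.

7/1, 43/6, 136/19, 587/82, 4245/593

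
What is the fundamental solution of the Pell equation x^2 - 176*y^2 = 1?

(x, y) = (199, 15)

First expand sqrt(176) as a continued fraction. With x_i = (sqrt(176) + m_i)/d_i and (m_0, d_0) = (0, 1): a_0 = floor(sqrt(176)) = 13, since 13^2 = 169 <= 176 < 196 = 14^2.
Iterate m_{i+1} = d_i*a_i - m_i, d_{i+1} = (176 - m_{i+1}^2)/d_i, a_{i+1} = floor((a_0 + m_{i+1})/d_{i+1}):
  m_1 = 1*13 - 0 = 13, d_1 = (176 - 13^2)/1 = 7/1 = 7, a_1 = floor((13 + 13)/7) = 3.
  m_2 = 7*3 - 13 = 8, d_2 = (176 - 8^2)/7 = 112/7 = 16, a_2 = floor((13 + 8)/16) = 1.
  m_3 = 16*1 - 8 = 8, d_3 = (176 - 8^2)/16 = 112/16 = 7, a_3 = floor((13 + 8)/7) = 3.
  m_4 = 7*3 - 8 = 13, d_4 = (176 - 13^2)/7 = 7/7 = 1, a_4 = floor((13 + 13)/1) = 26.
  m_5 = 1*26 - 13 = 13, d_5 = (176 - 13^2)/1 = 7/1 = 7: (m_5, d_5) = (m_1, d_1) = (13, 7), so from here the quotients repeat a_1, ..., a_4; the period length is 4.
So sqrt(176) = [13; (3, 1, 3, 26)] with period length k = 4.
k is even, so the fundamental solution of x^2 - 176y^2 = 1 is (p_{k-1}, q_{k-1}) = (p_3, q_3); compute convergents through index 3.
Convergents (p_i = a_i*p_{i-1} + p_{i-2}, q_i = a_i*q_{i-1} + q_{i-2} with p_{-2}=0, p_{-1}=1, q_{-2}=1, q_{-1}=0):
  i=0: a_0=13, p_0 = 13*1 + 0 = 13, q_0 = 13*0 + 1 = 1.
  i=1: a_1=3, p_1 = 3*13 + 1 = 40, q_1 = 3*1 + 0 = 3.
  i=2: a_2=1, p_2 = 1*40 + 13 = 53, q_2 = 1*3 + 1 = 4.
  i=3: a_3=3, p_3 = 3*53 + 40 = 199, q_3 = 3*4 + 3 = 15.
Check: 199^2 - 176*15^2 = 39601 - 39600 = 1, so (x, y) = (199, 15) solves the equation, and by the theorem it is the least positive solution.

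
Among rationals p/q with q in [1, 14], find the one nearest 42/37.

8/7

Expand x = 42/37 as a continued fraction with the Euclidean algorithm:
  42 = 1*37 + 5, so a_0 = 1.
  37 = 7*5 + 2, so a_1 = 7.
  5 = 2*2 + 1, so a_2 = 2.
  2 = 2*1 + 0, so a_3 = 2.
so x = [1; 7, 2, 2].
Convergents (p_i = a_i*p_{i-1} + p_{i-2}, q_i = a_i*q_{i-1} + q_{i-2} with p_{-2}=0, p_{-1}=1, q_{-2}=1, q_{-1}=0), until the denominator exceeds 14:
  i=0: a_0=1, p_0 = 1*1 + 0 = 1, q_0 = 1*0 + 1 = 1.
  i=1: a_1=7, p_1 = 7*1 + 1 = 8, q_1 = 7*1 + 0 = 7.
  i=2: a_2=2, p_2 = 2*8 + 1 = 17, q_2 = 2*7 + 1 = 15.
q_2 = 15 > 14, so the last convergent with denominator <= 14 is p_1/q_1 = 8/7.
The closest fraction with denominator <= 14 is either p_1/q_1 or the intermediate fraction (k*p_1 + p_0)/(k*q_1 + q_0) with the largest k >= 1 whose denominator stays <= 14; these approach x as k grows, and every other convergent or intermediate fraction in range is farther away.
Largest k: floor((14 - q_0)/q_1) = floor((14 - 1)/7) = 1.
That gives (1*8 + 1)/(1*7 + 1) = 9/8.
Compare the errors: |x - 8/7| = |42*7 - 8*37|/(37*7) = 2/259, and |x - 9/8| = |42*8 - 9*37|/(37*8) = 3/296.
Cross-multiplying, 2*296 = 592 < 777 = 3*259, so 2/259 is smaller: the convergent 8/7 is closer to x than 9/8.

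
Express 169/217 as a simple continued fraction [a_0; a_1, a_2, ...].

[0; 1, 3, 1, 1, 11, 2]

Run the Euclidean algorithm on 169 and 217; the successive quotients are the partial quotients a_0, a_1, ... (each step inverts the fractional part left over by the previous one):
  169 = 0*217 + 169, so a_0 = 0.
  217 = 1*169 + 48, so a_1 = 1.
  169 = 3*48 + 25, so a_2 = 3.
  48 = 1*25 + 23, so a_3 = 1.
  25 = 1*23 + 2, so a_4 = 1.
  23 = 11*2 + 1, so a_5 = 11.
  2 = 2*1 + 0, so a_6 = 2.
The remainder reaches 0 after 7 divisions, so the expansion has 7 partial quotients, read off in order.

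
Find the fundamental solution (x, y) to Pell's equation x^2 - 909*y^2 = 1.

First expand sqrt(909) as a continued fraction. With x_i = (sqrt(909) + m_i)/d_i and (m_0, d_0) = (0, 1): a_0 = floor(sqrt(909)) = 30, since 30^2 = 900 <= 909 < 961 = 31^2.
Iterate m_{i+1} = d_i*a_i - m_i, d_{i+1} = (909 - m_{i+1}^2)/d_i, a_{i+1} = floor((a_0 + m_{i+1})/d_{i+1}):
  m_1 = 1*30 - 0 = 30, d_1 = (909 - 30^2)/1 = 9/1 = 9, a_1 = floor((30 + 30)/9) = 6.
  m_2 = 9*6 - 30 = 24, d_2 = (909 - 24^2)/9 = 333/9 = 37, a_2 = floor((30 + 24)/37) = 1.
  m_3 = 37*1 - 24 = 13, d_3 = (909 - 13^2)/37 = 740/37 = 20, a_3 = floor((30 + 13)/20) = 2.
  m_4 = 20*2 - 13 = 27, d_4 = (909 - 27^2)/20 = 180/20 = 9, a_4 = floor((30 + 27)/9) = 6.
  m_5 = 9*6 - 27 = 27, d_5 = (909 - 27^2)/9 = 180/9 = 20, a_5 = floor((30 + 27)/20) = 2.
  m_6 = 20*2 - 27 = 13, d_6 = (909 - 13^2)/20 = 740/20 = 37, a_6 = floor((30 + 13)/37) = 1.
  m_7 = 37*1 - 13 = 24, d_7 = (909 - 24^2)/37 = 333/37 = 9, a_7 = floor((30 + 24)/9) = 6.
  m_8 = 9*6 - 24 = 30, d_8 = (909 - 30^2)/9 = 9/9 = 1, a_8 = floor((30 + 30)/1) = 60.
  m_9 = 1*60 - 30 = 30, d_9 = (909 - 30^2)/1 = 9/1 = 9: (m_9, d_9) = (m_1, d_1) = (30, 9), so from here the quotients repeat a_1, ..., a_8; the period length is 8.
So sqrt(909) = [30; (6, 1, 2, 6, 2, 1, 6, 60)] with period length k = 8.
k is even, so the fundamental solution of x^2 - 909y^2 = 1 is (p_{k-1}, q_{k-1}) = (p_7, q_7); compute convergents through index 7.
Convergents (p_i = a_i*p_{i-1} + p_{i-2}, q_i = a_i*q_{i-1} + q_{i-2} with p_{-2}=0, p_{-1}=1, q_{-2}=1, q_{-1}=0):
  i=0: a_0=30, p_0 = 30*1 + 0 = 30, q_0 = 30*0 + 1 = 1.
  i=1: a_1=6, p_1 = 6*30 + 1 = 181, q_1 = 6*1 + 0 = 6.
  i=2: a_2=1, p_2 = 1*181 + 30 = 211, q_2 = 1*6 + 1 = 7.
  i=3: a_3=2, p_3 = 2*211 + 181 = 603, q_3 = 2*7 + 6 = 20.
  i=4: a_4=6, p_4 = 6*603 + 211 = 3829, q_4 = 6*20 + 7 = 127.
  i=5: a_5=2, p_5 = 2*3829 + 603 = 8261, q_5 = 2*127 + 20 = 274.
  i=6: a_6=1, p_6 = 1*8261 + 3829 = 12090, q_6 = 1*274 + 127 = 401.
  i=7: a_7=6, p_7 = 6*12090 + 8261 = 80801, q_7 = 6*401 + 274 = 2680.
Check: 80801^2 - 909*2680^2 = 6528801601 - 6528801600 = 1, so (x, y) = (80801, 2680) solves the equation, and by the theorem it is the least positive solution.

(x, y) = (80801, 2680)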